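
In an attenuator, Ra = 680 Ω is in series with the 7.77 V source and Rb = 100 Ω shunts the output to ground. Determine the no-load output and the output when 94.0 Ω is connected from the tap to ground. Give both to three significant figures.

Unloaded: 0.996 V; loaded: 0.517 V

Open-circuit: V = 7.77 × 100/(680 + 100) = 0.996 V.
With the load, Rb becomes Rb‖R_L = 48.45 Ω, so V = 7.77 × 48.45/728.5 = 0.517 V.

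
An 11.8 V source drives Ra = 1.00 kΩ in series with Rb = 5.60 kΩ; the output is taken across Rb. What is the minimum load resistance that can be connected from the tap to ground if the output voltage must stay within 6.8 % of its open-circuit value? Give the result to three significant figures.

Output resistance R_th = Ra‖Rb = (1000 × 5600)/6600 = 848.5 Ω.
The fractional drop is R_th/(R_th + R_L); requiring this ≤ 0.0680 gives R_L ≥ R_th(1/0.0680 − 1) = 848.5 × 13.71 = 11.6 kΩ.

R_L(min) ≈ 11.6 kΩ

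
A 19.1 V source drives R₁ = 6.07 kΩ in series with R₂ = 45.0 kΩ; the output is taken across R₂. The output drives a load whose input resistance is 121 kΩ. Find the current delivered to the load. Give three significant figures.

I_L ≈ 0.133 mA

R₂‖R_L = 32.80 kΩ; V_out = 19.1 × 32.80/38.87 = 16.12 V.
I_L = V_out / R_L = 16.12 / 121 kΩ = 0.133 mA.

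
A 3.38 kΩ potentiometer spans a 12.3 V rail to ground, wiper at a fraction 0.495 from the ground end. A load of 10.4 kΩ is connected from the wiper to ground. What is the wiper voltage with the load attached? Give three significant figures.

The wiper splits the pot into (1−α)R = 1.707 kΩ above and αR = 1.673 kΩ below.
Lower section ‖ load = 1.441 kΩ.
V_wiper = 12.3 × 1.441/(1.707 + 1.441) = 5.63 V.

V ≈ 5.63 V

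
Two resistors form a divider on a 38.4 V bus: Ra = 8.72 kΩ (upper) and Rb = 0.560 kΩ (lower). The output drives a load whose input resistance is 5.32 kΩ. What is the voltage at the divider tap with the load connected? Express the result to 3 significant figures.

V_out ≈ 2.11 V

The load sits in parallel with Rb: Rb‖R_L = (560 × 5320) / (560 + 5320) = 506.7 Ω.
V_out = 38.4 × 506.7 / (8720 + 506.7) = 38.4 × 506.7/9227 = 2.11 V.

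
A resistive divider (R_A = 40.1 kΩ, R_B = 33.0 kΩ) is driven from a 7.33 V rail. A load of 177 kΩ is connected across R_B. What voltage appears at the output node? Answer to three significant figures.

V_out ≈ 3.00 V

The load sits in parallel with R_B: R_B‖R_L = (33.0 × 177) / (33.0 + 177) = 27.81 kΩ.
V_out = 7.33 × 27.81 / (40.1 + 27.81) = 7.33 × 27.81/67.91 = 3.00 V.
(Unloaded it would have been 3.31 V.)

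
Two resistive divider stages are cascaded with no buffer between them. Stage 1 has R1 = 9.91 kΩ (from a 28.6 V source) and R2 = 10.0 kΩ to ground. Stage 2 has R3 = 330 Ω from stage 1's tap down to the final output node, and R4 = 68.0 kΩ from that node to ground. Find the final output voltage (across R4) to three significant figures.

V_out ≈ 13.3 V

Stage 2 presents R3+R4 = 68330 Ω as a load on stage 1's tap.
Stage 1's lower leg becomes R2‖(R3+R4) = 8723 Ω, so V_mid = 28.6 × 8723/18630 = 13.39 V.
Stage 2 is itself unloaded: V_out = V_mid × R4/(R3+R4) = 13.39 × 68000/68330 = 13.3 V.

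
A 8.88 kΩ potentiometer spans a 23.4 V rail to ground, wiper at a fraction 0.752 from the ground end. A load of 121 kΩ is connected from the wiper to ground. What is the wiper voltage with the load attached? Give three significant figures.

The wiper splits the pot into (1−α)R = 2.202 kΩ above and αR = 6.678 kΩ below.
Lower section ‖ load = 6.329 kΩ.
V_wiper = 23.4 × 6.329/(2.202 + 6.329) = 17.4 V.

V ≈ 17.4 V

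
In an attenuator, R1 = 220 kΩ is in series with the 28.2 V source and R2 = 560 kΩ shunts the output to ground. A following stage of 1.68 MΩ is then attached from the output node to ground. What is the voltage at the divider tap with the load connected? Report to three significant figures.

The load sits in parallel with R2: R2‖R_L = (560 × 1680) / (560 + 1680) = 420.0 kΩ.
V_out = 28.2 × 420.0 / (220 + 420.0) = 28.2 × 420.0/640.0 = 18.5 V.

V_out ≈ 18.5 V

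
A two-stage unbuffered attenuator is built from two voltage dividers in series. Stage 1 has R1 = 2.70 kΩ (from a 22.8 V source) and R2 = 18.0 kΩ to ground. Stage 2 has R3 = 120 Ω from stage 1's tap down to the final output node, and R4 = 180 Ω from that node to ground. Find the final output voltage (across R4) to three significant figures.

Stage 2 presents R3+R4 = 300.0 Ω as a load on stage 1's tap.
Stage 1's lower leg becomes R2‖(R3+R4) = 295.1 Ω, so V_mid = 22.8 × 295.1/2995 = 2.246 V.
Stage 2 is itself unloaded: V_out = V_mid × R4/(R3+R4) = 2.246 × 180/300.0 = 1.35 V.

V_out ≈ 1.35 V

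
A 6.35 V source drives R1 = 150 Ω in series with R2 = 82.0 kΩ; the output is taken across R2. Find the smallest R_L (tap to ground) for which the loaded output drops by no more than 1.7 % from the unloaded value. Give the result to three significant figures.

Output resistance R_th = R1‖R2 = (150 × 82000)/82150 = 149.7 Ω.
The fractional drop is R_th/(R_th + R_L); requiring this ≤ 0.0170 gives R_L ≥ R_th(1/0.0170 − 1) = 149.7 × 57.82 = 8.66 kΩ.

R_L(min) ≈ 8.66 kΩ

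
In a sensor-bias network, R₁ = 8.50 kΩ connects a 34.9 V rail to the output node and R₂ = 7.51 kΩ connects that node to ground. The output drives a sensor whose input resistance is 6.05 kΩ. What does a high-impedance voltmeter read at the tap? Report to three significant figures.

The load sits in parallel with R₂: R₂‖R_L = (7.51 × 6.05) / (7.51 + 6.05) = 3.351 kΩ.
V_out = 34.9 × 3.351 / (8.50 + 3.351) = 34.9 × 3.351/11.85 = 9.87 V.

V_out ≈ 9.87 V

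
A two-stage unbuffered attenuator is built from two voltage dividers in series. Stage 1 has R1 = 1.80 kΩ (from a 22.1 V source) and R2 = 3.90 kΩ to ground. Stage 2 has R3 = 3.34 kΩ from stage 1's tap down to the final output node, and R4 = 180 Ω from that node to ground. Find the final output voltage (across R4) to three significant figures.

Stage 2 presents R3+R4 = 3520 Ω as a load on stage 1's tap.
Stage 1's lower leg becomes R2‖(R3+R4) = 1850 Ω, so V_mid = 22.1 × 1850/3650 = 11.20 V.
Stage 2 is itself unloaded: V_out = V_mid × R4/(R3+R4) = 11.20 × 180/3520 = 0.573 V.

V_out ≈ 0.573 V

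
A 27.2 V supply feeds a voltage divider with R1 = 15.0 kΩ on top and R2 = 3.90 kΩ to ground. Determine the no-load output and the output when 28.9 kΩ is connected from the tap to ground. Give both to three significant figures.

Open-circuit: V = 27.2 × 3.90/(15.0 + 3.90) = 5.61 V.
With the load, R2 becomes R2‖R_L = 3.436 kΩ, so V = 27.2 × 3.436/18.44 = 5.07 V.

Unloaded: 5.61 V; loaded: 5.07 V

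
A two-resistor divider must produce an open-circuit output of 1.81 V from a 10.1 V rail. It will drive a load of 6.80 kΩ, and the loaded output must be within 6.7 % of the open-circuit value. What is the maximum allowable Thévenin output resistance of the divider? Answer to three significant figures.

R_th ≤ 488 Ω

Loading drop = R_th/(R_th + R_L) ≤ 0.0670, so R_th ≤ R_L · ε/(1−ε) = 6.80 kΩ × 0.0670/0.9330 = 488 Ω.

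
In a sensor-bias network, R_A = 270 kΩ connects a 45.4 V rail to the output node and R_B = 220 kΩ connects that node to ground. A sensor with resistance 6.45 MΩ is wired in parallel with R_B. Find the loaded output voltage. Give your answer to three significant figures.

V_out ≈ 20.0 V

The load sits in parallel with R_B: R_B‖R_L = (220 × 6450) / (220 + 6450) = 212.7 kΩ.
V_out = 45.4 × 212.7 / (270 + 212.7) = 45.4 × 212.7/482.7 = 20.0 V.
(Unloaded it would have been 20.4 V.)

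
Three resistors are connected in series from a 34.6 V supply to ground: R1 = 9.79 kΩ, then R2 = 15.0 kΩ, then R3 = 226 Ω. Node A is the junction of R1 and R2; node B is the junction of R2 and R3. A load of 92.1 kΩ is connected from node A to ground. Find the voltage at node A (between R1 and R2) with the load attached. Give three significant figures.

V ≈ 19.8 V

Below node A the series string R2+R3 = 15230 Ω sits in parallel with the 92100 Ω load: 13070 Ω.
V_A = 34.6 × 13070/(9790 + 13070) = 19.8 V.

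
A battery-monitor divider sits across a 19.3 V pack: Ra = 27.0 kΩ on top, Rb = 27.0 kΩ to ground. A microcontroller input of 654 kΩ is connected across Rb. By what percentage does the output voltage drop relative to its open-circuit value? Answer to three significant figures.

The divider's output (Thévenin) resistance is Ra‖Rb = 13.50 kΩ.
Fractional drop under load = R_th/(R_th + R_L) = 13.50 / (13.50 + 654) = 0.02022.
So the output falls by 2.02 %.

2.02 %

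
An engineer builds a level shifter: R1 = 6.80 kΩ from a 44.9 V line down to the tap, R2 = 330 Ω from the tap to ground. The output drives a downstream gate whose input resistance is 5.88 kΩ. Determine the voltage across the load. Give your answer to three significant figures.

The load sits in parallel with R2: R2‖R_L = (330 × 5880) / (330 + 5880) = 312.5 Ω.
V_out = 44.9 × 312.5 / (6800 + 312.5) = 44.9 × 312.5/7112 = 1.97 V.

V_out ≈ 1.97 V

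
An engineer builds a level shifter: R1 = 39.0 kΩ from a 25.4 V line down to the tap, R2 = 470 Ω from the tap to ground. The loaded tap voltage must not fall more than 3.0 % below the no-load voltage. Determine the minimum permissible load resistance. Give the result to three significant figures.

R_L(min) ≈ 15.0 kΩ

Output resistance R_th = R1‖R2 = (39000 × 470)/39470 = 464.4 Ω.
The fractional drop is R_th/(R_th + R_L); requiring this ≤ 0.0300 gives R_L ≥ R_th(1/0.0300 − 1) = 464.4 × 32.33 = 15.0 kΩ.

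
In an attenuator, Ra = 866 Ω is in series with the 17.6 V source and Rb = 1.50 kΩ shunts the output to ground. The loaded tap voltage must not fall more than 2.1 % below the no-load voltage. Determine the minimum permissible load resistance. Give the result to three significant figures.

R_L(min) ≈ 25.6 kΩ

Output resistance R_th = Ra‖Rb = (866 × 1500)/2366 = 549.0 Ω.
The fractional drop is R_th/(R_th + R_L); requiring this ≤ 0.0210 gives R_L ≥ R_th(1/0.0210 − 1) = 549.0 × 46.62 = 25.6 kΩ.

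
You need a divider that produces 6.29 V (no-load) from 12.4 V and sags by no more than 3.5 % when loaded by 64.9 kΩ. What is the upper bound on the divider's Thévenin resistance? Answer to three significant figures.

R_th ≤ 2.35 kΩ

Loading drop = R_th/(R_th + R_L) ≤ 0.0350, so R_th ≤ R_L · ε/(1−ε) = 64.9 kΩ × 0.0350/0.9650 = 2.35 kΩ.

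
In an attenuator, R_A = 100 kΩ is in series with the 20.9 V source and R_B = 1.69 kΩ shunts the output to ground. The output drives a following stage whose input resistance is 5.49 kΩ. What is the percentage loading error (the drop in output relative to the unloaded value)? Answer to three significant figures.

The divider's output (Thévenin) resistance is R_A‖R_B = 1.662 kΩ.
Fractional drop under load = R_th/(R_th + R_L) = 1.662 / (1.662 + 5.49) = 0.2324.
So the output falls by 23.2 %.

23.2 %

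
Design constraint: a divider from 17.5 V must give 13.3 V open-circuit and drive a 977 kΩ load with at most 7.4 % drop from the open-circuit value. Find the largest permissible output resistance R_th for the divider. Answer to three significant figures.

R_th ≤ 78.1 kΩ

Loading drop = R_th/(R_th + R_L) ≤ 0.0740, so R_th ≤ R_L · ε/(1−ε) = 977 kΩ × 0.0740/0.9260 = 78.1 kΩ.
(Any R1, R2 with R2/(R1+R2) = 0.760 and R1‖R2 ≤ 78.1 kΩ will meet the spec.)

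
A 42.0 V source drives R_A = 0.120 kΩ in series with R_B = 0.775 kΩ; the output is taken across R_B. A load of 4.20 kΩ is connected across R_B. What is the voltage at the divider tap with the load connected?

V_out ≈ 35.5 V

The load sits in parallel with R_B: R_B‖R_L = (775 × 4200) / (775 + 4200) = 654.3 Ω.
V_out = 42.0 × 654.3 / (120 + 654.3) = 42.0 × 654.3/774.3 = 35.5 V.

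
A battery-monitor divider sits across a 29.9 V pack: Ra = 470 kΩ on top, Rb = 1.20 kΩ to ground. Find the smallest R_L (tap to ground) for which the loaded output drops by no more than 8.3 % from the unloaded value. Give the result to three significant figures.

R_L(min) ≈ 13.2 kΩ

Output resistance R_th = Ra‖Rb = (470 × 1.20)/471.2 = 1.197 kΩ.
The fractional drop is R_th/(R_th + R_L); requiring this ≤ 0.0830 gives R_L ≥ R_th(1/0.0830 − 1) = 1.197 × 11.05 = 13.2 kΩ.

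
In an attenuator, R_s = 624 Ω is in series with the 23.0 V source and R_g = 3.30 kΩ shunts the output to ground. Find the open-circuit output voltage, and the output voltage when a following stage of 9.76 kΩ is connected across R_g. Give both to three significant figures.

Open-circuit: V = 23.0 × 3300/(624 + 3300) = 19.3 V.
With the load, R_g becomes R_g‖R_L = 2466 Ω, so V = 23.0 × 2466/3090 = 18.4 V.

Unloaded: 19.3 V; loaded: 18.4 V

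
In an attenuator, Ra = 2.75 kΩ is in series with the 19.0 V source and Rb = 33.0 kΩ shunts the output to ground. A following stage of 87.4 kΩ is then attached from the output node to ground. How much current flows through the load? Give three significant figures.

I_L ≈ 0.195 mA

Rb‖R_L = 23.96 kΩ; V_out = 19.0 × 23.96/26.71 = 17.04 V.
I_L = V_out / R_L = 17.04 / 87.4 kΩ = 0.195 mA.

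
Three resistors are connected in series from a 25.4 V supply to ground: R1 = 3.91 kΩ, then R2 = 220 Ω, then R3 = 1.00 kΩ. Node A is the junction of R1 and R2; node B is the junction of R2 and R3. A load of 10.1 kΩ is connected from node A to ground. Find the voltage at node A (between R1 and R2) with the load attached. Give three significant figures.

Below node A the series string R2+R3 = 1220 Ω sits in parallel with the 10100 Ω load: 1089 Ω.
V_A = 25.4 × 1089/(3910 + 1089) = 5.53 V.

V ≈ 5.53 V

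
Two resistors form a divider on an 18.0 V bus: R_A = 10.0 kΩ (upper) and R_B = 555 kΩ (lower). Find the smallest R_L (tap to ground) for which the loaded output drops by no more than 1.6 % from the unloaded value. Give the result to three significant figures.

R_L(min) ≈ 604 kΩ

Output resistance R_th = R_A‖R_B = (10.0 × 555)/565.0 = 9.823 kΩ.
The fractional drop is R_th/(R_th + R_L); requiring this ≤ 0.0160 gives R_L ≥ R_th(1/0.0160 − 1) = 9.823 × 61.50 = 604 kΩ.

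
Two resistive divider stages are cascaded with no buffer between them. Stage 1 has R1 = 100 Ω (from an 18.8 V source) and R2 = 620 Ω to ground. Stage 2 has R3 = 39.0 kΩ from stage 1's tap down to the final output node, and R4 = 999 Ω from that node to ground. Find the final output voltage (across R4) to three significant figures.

V_out ≈ 0.403 V

Stage 2 presents R3+R4 = 40000 Ω as a load on stage 1's tap.
Stage 1's lower leg becomes R2‖(R3+R4) = 610.5 Ω, so V_mid = 18.8 × 610.5/710.5 = 16.15 V.
Stage 2 is itself unloaded: V_out = V_mid × R4/(R3+R4) = 16.15 × 999/40000 = 0.403 V.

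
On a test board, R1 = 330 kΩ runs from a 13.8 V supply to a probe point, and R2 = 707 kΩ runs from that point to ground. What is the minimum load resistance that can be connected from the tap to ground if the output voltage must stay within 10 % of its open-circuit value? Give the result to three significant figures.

R_L(min) ≈ 2.02 MΩ

Output resistance R_th = R1‖R2 = (330 × 707)/1037 = 225.0 kΩ.
The fractional drop is R_th/(R_th + R_L); requiring this ≤ 0.100 gives R_L ≥ R_th(1/0.100 − 1) = 225.0 × 9.000 = 2.02 MΩ.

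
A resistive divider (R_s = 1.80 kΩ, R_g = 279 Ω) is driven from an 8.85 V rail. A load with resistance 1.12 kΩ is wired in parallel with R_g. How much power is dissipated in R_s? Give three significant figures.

P ≈ 34.4 mW

Total resistance from the source is R_s + (R_g‖R_L) = 2023 Ω, so I = 8.85/2023 Ω = 4.374 mA.
P = I²·R_s = (4.374 mA)² × 1.80 kΩ = 34.4 mW.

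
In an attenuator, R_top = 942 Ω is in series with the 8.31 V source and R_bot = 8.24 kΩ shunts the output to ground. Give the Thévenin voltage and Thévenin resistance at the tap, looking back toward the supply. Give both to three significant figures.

V_th = 7.46 V, R_th = 845 Ω

V_th is the open-circuit tap voltage: 8.31 × 8240/(942 + 8240) = 7.46 V.
With the supply zeroed, R_top and R_bot appear in parallel from the tap: R_th = R_top‖R_bot = (942 × 8240)/9182 = 845 Ω.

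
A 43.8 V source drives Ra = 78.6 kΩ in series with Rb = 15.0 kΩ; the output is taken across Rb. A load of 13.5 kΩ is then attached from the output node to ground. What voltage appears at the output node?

V_out ≈ 3.63 V

The load sits in parallel with Rb: Rb‖R_L = (15.0 × 13.5) / (15.0 + 13.5) = 7.105 kΩ.
V_out = 43.8 × 7.105 / (78.6 + 7.105) = 43.8 × 7.105/85.71 = 3.63 V.
(Unloaded it would have been 7.02 V.)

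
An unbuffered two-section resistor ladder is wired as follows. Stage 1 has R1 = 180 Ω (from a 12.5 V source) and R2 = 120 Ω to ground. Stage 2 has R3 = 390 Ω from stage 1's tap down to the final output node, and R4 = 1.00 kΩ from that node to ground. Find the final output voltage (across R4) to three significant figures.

V_out ≈ 3.42 V

Stage 2 presents R3+R4 = 1390 Ω as a load on stage 1's tap.
Stage 1's lower leg becomes R2‖(R3+R4) = 110.5 Ω, so V_mid = 12.5 × 110.5/290.5 = 4.754 V.
Stage 2 is itself unloaded: V_out = V_mid × R4/(R3+R4) = 4.754 × 1000/1390 = 3.42 V.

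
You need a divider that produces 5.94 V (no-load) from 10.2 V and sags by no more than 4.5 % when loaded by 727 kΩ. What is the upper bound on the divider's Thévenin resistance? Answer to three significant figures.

Loading drop = R_th/(R_th + R_L) ≤ 0.0450, so R_th ≤ R_L · ε/(1−ε) = 727 kΩ × 0.0450/0.9550 = 34.3 kΩ.
(Any R1, R2 with R2/(R1+R2) = 0.582 and R1‖R2 ≤ 34.3 kΩ will meet the spec.)

R_th ≤ 34.3 kΩ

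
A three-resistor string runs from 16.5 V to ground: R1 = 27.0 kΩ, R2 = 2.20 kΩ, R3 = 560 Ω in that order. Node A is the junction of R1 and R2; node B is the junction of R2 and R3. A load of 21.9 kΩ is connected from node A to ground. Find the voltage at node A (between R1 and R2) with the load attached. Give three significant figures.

Below node A the series string R2+R3 = 2760 Ω sits in parallel with the 21900 Ω load: 2451 Ω.
V_A = 16.5 × 2451/(27000 + 2451) = 1.37 V.

V ≈ 1.37 V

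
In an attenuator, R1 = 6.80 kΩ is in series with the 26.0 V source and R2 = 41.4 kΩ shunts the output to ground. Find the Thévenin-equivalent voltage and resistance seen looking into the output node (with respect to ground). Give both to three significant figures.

V_th = 22.3 V, R_th = 5.84 kΩ

V_th is the open-circuit tap voltage: 26.0 × 41.4/(6.80 + 41.4) = 22.3 V.
With the supply zeroed, R1 and R2 appear in parallel from the tap: R_th = R1‖R2 = (6.80 × 41.4)/48.20 = 5.84 kΩ.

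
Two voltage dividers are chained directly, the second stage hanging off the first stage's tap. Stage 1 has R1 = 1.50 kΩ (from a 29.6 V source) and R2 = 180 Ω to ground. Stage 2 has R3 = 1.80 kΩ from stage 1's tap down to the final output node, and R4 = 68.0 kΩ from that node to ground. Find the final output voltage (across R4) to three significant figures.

V_out ≈ 3.08 V

Stage 2 presents R3+R4 = 69800 Ω as a load on stage 1's tap.
Stage 1's lower leg becomes R2‖(R3+R4) = 179.5 Ω, so V_mid = 29.6 × 179.5/1680 = 3.164 V.
Stage 2 is itself unloaded: V_out = V_mid × R4/(R3+R4) = 3.164 × 68000/69800 = 3.08 V.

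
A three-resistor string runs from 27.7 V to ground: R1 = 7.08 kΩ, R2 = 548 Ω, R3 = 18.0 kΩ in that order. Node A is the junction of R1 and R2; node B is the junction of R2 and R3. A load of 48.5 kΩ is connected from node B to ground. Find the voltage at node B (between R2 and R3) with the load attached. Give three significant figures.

At node B, R3 is in parallel with the load: R3‖R_L = 13130 Ω.
Below node A the resistance is R2 + (R3‖R_L) = 13680 Ω, so V_A = 27.7 × 13680/20760 = 18.25 V.
Then V_B = V_A × (R3‖R_L)/(R2 + R3‖R_L) = 18.25 × 13130/13680 = 17.5 V.

V ≈ 17.5 V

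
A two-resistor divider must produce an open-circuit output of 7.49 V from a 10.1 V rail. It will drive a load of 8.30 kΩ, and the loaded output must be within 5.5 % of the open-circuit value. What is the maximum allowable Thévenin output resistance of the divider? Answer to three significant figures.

Loading drop = R_th/(R_th + R_L) ≤ 0.0550, so R_th ≤ R_L · ε/(1−ε) = 8.30 kΩ × 0.0550/0.9450 = 483 Ω.

R_th ≤ 483 Ω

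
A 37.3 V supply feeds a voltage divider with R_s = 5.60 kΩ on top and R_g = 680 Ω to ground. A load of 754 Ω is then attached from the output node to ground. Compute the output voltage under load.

V_out ≈ 2.24 V

The load sits in parallel with R_g: R_g‖R_L = (680 × 754) / (680 + 754) = 357.5 Ω.
V_out = 37.3 × 357.5 / (5600 + 357.5) = 37.3 × 357.5/5958 = 2.24 V.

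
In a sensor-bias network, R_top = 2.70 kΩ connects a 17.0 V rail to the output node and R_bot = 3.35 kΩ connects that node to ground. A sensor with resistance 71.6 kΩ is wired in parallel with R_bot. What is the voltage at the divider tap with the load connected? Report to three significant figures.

V_out ≈ 9.22 V

The load sits in parallel with R_bot: R_bot‖R_L = (3.35 × 71.6) / (3.35 + 71.6) = 3.200 kΩ.
V_out = 17.0 × 3.200 / (2.70 + 3.200) = 17.0 × 3.200/5.900 = 9.22 V.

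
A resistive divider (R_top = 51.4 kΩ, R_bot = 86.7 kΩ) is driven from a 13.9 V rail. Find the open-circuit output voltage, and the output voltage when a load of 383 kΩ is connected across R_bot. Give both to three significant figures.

Open-circuit: V = 13.9 × 86.7/(51.4 + 86.7) = 8.73 V.
With the load, R_bot becomes R_bot‖R_L = 70.70 kΩ, so V = 13.9 × 70.70/122.1 = 8.05 V.

Unloaded: 8.73 V; loaded: 8.05 V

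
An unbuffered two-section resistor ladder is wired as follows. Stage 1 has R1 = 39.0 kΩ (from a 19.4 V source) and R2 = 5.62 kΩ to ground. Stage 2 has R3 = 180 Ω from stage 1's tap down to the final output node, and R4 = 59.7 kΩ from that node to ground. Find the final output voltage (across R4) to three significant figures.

V_out ≈ 2.25 V

Stage 2 presents R3+R4 = 59880 Ω as a load on stage 1's tap.
Stage 1's lower leg becomes R2‖(R3+R4) = 5138 Ω, so V_mid = 19.4 × 5138/44140 = 2.258 V.
Stage 2 is itself unloaded: V_out = V_mid × R4/(R3+R4) = 2.258 × 59700/59880 = 2.25 V.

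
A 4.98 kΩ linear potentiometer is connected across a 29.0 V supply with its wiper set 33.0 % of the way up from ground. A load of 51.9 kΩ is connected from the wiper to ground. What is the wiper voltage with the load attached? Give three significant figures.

The wiper splits the pot into (1−α)R = 3.337 kΩ above and αR = 1.643 kΩ below.
Lower section ‖ load = 1.593 kΩ.
V_wiper = 29.0 × 1.593/(3.337 + 1.593) = 9.37 V.

V ≈ 9.37 V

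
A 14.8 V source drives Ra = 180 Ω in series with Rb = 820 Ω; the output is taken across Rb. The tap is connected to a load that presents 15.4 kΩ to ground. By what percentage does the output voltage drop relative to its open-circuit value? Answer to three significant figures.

The divider's output (Thévenin) resistance is Ra‖Rb = 147.6 Ω.
Fractional drop under load = R_th/(R_th + R_L) = 147.6 / (147.6 + 15400) = 0.009493.
So the output falls by 0.949 %.

0.949 %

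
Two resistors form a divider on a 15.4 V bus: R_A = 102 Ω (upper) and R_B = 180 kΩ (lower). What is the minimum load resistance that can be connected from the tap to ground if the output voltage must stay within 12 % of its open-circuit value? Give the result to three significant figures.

R_L(min) ≈ 748 Ω

Output resistance R_th = R_A‖R_B = (102 × 180000)/180100 = 101.9 Ω.
The fractional drop is R_th/(R_th + R_L); requiring this ≤ 0.120 gives R_L ≥ R_th(1/0.120 − 1) = 101.9 × 7.333 = 748 Ω.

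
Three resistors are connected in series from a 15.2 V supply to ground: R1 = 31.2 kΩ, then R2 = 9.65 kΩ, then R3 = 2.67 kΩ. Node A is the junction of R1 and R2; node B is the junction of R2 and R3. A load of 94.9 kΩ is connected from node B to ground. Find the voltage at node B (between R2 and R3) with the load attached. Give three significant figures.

V ≈ 0.909 V

At node B, R3 is in parallel with the load: R3‖R_L = 2.597 kΩ.
Below node A the resistance is R2 + (R3‖R_L) = 12.25 kΩ, so V_A = 15.2 × 12.25/43.45 = 4.285 V.
Then V_B = V_A × (R3‖R_L)/(R2 + R3‖R_L) = 4.285 × 2.597/12.25 = 0.909 V.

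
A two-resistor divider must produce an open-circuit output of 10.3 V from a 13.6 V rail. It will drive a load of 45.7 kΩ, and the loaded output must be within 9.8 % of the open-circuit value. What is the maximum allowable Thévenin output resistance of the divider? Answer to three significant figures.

Loading drop = R_th/(R_th + R_L) ≤ 0.0980, so R_th ≤ R_L · ε/(1−ε) = 45.7 kΩ × 0.0980/0.9020 = 4.97 kΩ.
(Any R1, R2 with R2/(R1+R2) = 0.757 and R1‖R2 ≤ 4.97 kΩ will meet the spec.)

R_th ≤ 4.97 kΩ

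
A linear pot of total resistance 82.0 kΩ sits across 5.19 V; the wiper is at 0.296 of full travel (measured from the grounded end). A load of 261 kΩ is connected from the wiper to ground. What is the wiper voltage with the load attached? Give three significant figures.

V ≈ 1.44 V

The wiper splits the pot into (1−α)R = 57.73 kΩ above and αR = 24.27 kΩ below.
Lower section ‖ load = 22.21 kΩ.
V_wiper = 5.19 × 22.21/(57.73 + 22.21) = 1.44 V.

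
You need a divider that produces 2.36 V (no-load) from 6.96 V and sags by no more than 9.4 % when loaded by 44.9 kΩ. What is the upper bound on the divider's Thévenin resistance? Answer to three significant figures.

Loading drop = R_th/(R_th + R_L) ≤ 0.0940, so R_th ≤ R_L · ε/(1−ε) = 44.9 kΩ × 0.0940/0.9060 = 4.66 kΩ.

R_th ≤ 4.66 kΩ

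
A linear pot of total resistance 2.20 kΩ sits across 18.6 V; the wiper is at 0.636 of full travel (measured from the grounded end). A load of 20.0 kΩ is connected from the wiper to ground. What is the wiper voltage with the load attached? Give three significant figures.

The wiper splits the pot into (1−α)R = 800.8 Ω above and αR = 1399 Ω below.
Lower section ‖ load = 1308 Ω.
V_wiper = 18.6 × 1308/(800.8 + 1308) = 11.5 V.

V ≈ 11.5 V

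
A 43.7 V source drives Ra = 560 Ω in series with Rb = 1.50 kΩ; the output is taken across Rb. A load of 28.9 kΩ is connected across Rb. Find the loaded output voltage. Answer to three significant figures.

V_out ≈ 31.4 V

The load sits in parallel with Rb: Rb‖R_L = (1500 × 28900) / (1500 + 28900) = 1426 Ω.
V_out = 43.7 × 1426 / (560 + 1426) = 43.7 × 1426/1986 = 31.4 V.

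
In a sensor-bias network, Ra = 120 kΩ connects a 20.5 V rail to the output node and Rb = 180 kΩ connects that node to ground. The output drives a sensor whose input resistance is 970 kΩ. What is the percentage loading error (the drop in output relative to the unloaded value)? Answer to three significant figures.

The divider's output (Thévenin) resistance is Ra‖Rb = 72.00 kΩ.
Fractional drop under load = R_th/(R_th + R_L) = 72.00 / (72.00 + 970) = 0.06910.
So the output falls by 6.91 %.

6.91 %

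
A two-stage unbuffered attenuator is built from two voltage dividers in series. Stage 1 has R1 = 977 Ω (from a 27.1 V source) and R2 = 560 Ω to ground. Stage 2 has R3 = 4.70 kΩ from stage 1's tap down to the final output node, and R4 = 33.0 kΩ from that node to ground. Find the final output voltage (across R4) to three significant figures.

V_out ≈ 8.56 V

Stage 2 presents R3+R4 = 37700 Ω as a load on stage 1's tap.
Stage 1's lower leg becomes R2‖(R3+R4) = 551.8 Ω, so V_mid = 27.1 × 551.8/1529 = 9.781 V.
Stage 2 is itself unloaded: V_out = V_mid × R4/(R3+R4) = 9.781 × 33000/37700 = 8.56 V.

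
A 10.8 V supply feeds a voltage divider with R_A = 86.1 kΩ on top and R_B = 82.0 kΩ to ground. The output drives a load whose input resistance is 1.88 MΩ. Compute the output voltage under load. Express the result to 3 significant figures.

V_out ≈ 5.15 V

The load sits in parallel with R_B: R_B‖R_L = (82.0 × 1880) / (82.0 + 1880) = 78.57 kΩ.
V_out = 10.8 × 78.57 / (86.1 + 78.57) = 10.8 × 78.57/164.7 = 5.15 V.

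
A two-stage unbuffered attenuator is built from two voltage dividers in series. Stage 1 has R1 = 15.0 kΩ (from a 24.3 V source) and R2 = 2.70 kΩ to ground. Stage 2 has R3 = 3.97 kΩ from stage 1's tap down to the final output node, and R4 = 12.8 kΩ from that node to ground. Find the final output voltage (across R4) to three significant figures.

Stage 2 presents R3+R4 = 16.77 kΩ as a load on stage 1's tap.
Stage 1's lower leg becomes R2‖(R3+R4) = 2.326 kΩ, so V_mid = 24.3 × 2.326/17.33 = 3.262 V.
Stage 2 is itself unloaded: V_out = V_mid × R4/(R3+R4) = 3.262 × 12.8/16.77 = 2.49 V.

V_out ≈ 2.49 V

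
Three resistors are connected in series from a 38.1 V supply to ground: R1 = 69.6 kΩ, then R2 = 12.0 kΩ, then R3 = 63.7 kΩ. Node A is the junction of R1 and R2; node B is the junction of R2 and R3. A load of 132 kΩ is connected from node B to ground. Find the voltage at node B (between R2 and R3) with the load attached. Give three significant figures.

At node B, R3 is in parallel with the load: R3‖R_L = 42.97 kΩ.
Below node A the resistance is R2 + (R3‖R_L) = 54.97 kΩ, so V_A = 38.1 × 54.97/124.6 = 16.81 V.
Then V_B = V_A × (R3‖R_L)/(R2 + R3‖R_L) = 16.81 × 42.97/54.97 = 13.1 V.

V ≈ 13.1 V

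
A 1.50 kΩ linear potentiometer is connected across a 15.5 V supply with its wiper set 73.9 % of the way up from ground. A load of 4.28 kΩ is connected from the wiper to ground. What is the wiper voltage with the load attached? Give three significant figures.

The wiper splits the pot into (1−α)R = 391.5 Ω above and αR = 1108 Ω below.
Lower section ‖ load = 880.5 Ω.
V_wiper = 15.5 × 880.5/(391.5 + 880.5) = 10.7 V.

V ≈ 10.7 V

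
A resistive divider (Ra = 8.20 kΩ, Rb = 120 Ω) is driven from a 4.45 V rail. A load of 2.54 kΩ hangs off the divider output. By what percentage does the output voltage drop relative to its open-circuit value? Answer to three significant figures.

4.45 %

The divider's output (Thévenin) resistance is Ra‖Rb = 118.3 Ω.
Fractional drop under load = R_th/(R_th + R_L) = 118.3 / (118.3 + 2540) = 0.04449.
So the output falls by 4.45 %.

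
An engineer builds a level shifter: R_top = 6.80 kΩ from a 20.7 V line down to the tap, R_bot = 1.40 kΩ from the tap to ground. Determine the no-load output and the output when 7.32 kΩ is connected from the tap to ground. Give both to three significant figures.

Open-circuit: V = 20.7 × 1.40/(6.80 + 1.40) = 3.53 V.
With the load, R_bot becomes R_bot‖R_L = 1.175 kΩ, so V = 20.7 × 1.175/7.975 = 3.05 V.

Unloaded: 3.53 V; loaded: 3.05 V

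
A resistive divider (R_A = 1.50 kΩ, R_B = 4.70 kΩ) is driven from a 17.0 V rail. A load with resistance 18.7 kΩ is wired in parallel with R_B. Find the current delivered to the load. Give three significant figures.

R_B‖R_L = 3.756 kΩ; V_out = 17.0 × 3.756/5.256 = 12.15 V.
I_L = V_out / R_L = 12.15 / 18.7 kΩ = 0.650 mA.

I_L ≈ 0.650 mA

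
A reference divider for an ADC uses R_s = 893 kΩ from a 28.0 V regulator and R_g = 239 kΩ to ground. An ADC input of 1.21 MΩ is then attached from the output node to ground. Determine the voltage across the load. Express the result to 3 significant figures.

The load sits in parallel with R_g: R_g‖R_L = (239 × 1210) / (239 + 1210) = 199.6 kΩ.
V_out = 28.0 × 199.6 / (893 + 199.6) = 28.0 × 199.6/1093 = 5.11 V.
(Unloaded it would have been 5.91 V.)

V_out ≈ 5.11 V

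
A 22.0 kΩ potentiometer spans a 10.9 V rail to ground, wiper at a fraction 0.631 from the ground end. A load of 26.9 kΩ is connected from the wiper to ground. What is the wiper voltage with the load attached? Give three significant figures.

V ≈ 5.78 V

The wiper splits the pot into (1−α)R = 8.118 kΩ above and αR = 13.88 kΩ below.
Lower section ‖ load = 9.157 kΩ.
V_wiper = 10.9 × 9.157/(8.118 + 9.157) = 5.78 V.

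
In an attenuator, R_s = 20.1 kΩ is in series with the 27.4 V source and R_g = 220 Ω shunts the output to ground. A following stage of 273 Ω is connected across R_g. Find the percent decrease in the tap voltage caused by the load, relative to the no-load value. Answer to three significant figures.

44.4 %

Unloaded V = 27.4 × 220/20320 = 0.2967 V.
Loaded: R_g‖R_L = 121.8 Ω, giving V = 27.4 × 121.8/20220 = 0.1651 V.
Drop = (0.2967 − 0.1651) / 0.2967 = 44.4 %.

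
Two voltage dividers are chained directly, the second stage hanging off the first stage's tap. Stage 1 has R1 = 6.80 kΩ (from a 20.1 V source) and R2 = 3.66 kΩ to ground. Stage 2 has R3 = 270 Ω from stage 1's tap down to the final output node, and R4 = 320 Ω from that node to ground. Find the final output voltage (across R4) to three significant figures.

Stage 2 presents R3+R4 = 590.0 Ω as a load on stage 1's tap.
Stage 1's lower leg becomes R2‖(R3+R4) = 508.1 Ω, so V_mid = 20.1 × 508.1/7308 = 1.397 V.
Stage 2 is itself unloaded: V_out = V_mid × R4/(R3+R4) = 1.397 × 320/590.0 = 0.758 V.

V_out ≈ 0.758 V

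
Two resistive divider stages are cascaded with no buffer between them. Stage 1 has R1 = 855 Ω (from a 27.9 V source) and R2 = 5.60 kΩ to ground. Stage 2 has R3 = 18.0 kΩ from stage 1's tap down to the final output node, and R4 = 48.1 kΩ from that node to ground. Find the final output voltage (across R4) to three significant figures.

Stage 2 presents R3+R4 = 66100 Ω as a load on stage 1's tap.
Stage 1's lower leg becomes R2‖(R3+R4) = 5163 Ω, so V_mid = 27.9 × 5163/6018 = 23.94 V.
Stage 2 is itself unloaded: V_out = V_mid × R4/(R3+R4) = 23.94 × 48100/66100 = 17.4 V.

V_out ≈ 17.4 V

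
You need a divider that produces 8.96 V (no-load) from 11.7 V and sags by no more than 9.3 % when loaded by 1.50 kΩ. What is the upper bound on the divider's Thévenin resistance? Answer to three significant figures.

Loading drop = R_th/(R_th + R_L) ≤ 0.0930, so R_th ≤ R_L · ε/(1−ε) = 1.50 kΩ × 0.0930/0.9070 = 154 Ω.
(Any R1, R2 with R2/(R1+R2) = 0.766 and R1‖R2 ≤ 154 Ω will meet the spec.)

R_th ≤ 154 Ω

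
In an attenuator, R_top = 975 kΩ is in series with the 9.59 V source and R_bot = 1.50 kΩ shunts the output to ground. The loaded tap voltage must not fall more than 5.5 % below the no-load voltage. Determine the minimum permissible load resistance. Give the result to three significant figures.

Output resistance R_th = R_top‖R_bot = (975 × 1.50)/976.5 = 1.498 kΩ.
The fractional drop is R_th/(R_th + R_L); requiring this ≤ 0.0550 gives R_L ≥ R_th(1/0.0550 − 1) = 1.498 × 17.18 = 25.7 kΩ.

R_L(min) ≈ 25.7 kΩ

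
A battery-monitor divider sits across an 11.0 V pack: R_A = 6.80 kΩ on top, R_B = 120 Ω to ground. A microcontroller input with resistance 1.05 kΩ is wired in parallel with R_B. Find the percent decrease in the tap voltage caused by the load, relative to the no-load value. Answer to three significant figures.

10.1 %

Unloaded V = 11.0 × 120/6920 = 0.19075 V.
Loaded: R_B‖R_L = 107.7 Ω, giving V = 11.0 × 107.7/6908 = 0.17149 V.
Drop = (0.19075 − 0.17149) / 0.19075 = 10.1 %.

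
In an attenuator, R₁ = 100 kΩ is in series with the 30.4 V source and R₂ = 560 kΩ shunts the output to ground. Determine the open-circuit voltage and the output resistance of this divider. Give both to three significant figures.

V_th = 25.8 V, R_th = 84.8 kΩ

V_th is the open-circuit tap voltage: 30.4 × 560/(100 + 560) = 25.8 V.
With the supply zeroed, R₁ and R₂ appear in parallel from the tap: R_th = R₁‖R₂ = (100 × 560)/660.0 = 84.8 kΩ.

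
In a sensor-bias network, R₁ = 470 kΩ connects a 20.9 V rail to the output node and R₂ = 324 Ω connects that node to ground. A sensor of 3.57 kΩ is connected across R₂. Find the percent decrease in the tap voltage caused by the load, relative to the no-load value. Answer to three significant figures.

8.32 %

Unloaded V = 20.9 × 324/470300 = 0.014398 V.
Loaded: R₂‖R_L = 297.0 Ω, giving V = 20.9 × 297.0/470300 = 0.013201 V.
Drop = (0.014398 − 0.013201) / 0.014398 = 8.32 %.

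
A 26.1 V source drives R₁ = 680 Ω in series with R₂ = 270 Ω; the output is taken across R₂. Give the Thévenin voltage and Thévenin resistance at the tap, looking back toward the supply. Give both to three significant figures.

V_th is the open-circuit tap voltage: 26.1 × 270/(680 + 270) = 7.42 V.
With the supply zeroed, R₁ and R₂ appear in parallel from the tap: R_th = R₁‖R₂ = (680 × 270)/950.0 = 193 Ω.

V_th = 7.42 V, R_th = 193 Ω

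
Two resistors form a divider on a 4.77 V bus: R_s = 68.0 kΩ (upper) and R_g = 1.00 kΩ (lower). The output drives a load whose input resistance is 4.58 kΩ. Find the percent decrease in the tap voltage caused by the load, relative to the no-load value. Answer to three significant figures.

The divider's output (Thévenin) resistance is R_s‖R_g = 0.9855 kΩ.
Fractional drop under load = R_th/(R_th + R_L) = 0.9855 / (0.9855 + 4.58) = 0.1771.
So the output falls by 17.7 %.

17.7 %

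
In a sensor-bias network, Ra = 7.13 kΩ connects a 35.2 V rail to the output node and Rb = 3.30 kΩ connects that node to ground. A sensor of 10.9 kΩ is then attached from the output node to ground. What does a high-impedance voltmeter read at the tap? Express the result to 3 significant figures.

V_out ≈ 9.23 V

The load sits in parallel with Rb: Rb‖R_L = (3.30 × 10.9) / (3.30 + 10.9) = 2.533 kΩ.
V_out = 35.2 × 2.533 / (7.13 + 2.533) = 35.2 × 2.533/9.663 = 9.23 V.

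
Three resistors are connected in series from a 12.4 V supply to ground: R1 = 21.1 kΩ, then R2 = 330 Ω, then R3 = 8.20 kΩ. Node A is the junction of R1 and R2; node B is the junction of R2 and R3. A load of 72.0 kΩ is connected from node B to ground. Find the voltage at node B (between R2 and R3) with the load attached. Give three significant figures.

At node B, R3 is in parallel with the load: R3‖R_L = 7362 Ω.
Below node A the resistance is R2 + (R3‖R_L) = 7692 Ω, so V_A = 12.4 × 7692/28790 = 3.313 V.
Then V_B = V_A × (R3‖R_L)/(R2 + R3‖R_L) = 3.313 × 7362/7692 = 3.17 V.

V ≈ 3.17 V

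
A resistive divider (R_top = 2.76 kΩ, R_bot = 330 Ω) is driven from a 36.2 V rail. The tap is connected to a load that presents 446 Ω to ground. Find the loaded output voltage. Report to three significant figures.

V_out ≈ 2.33 V

The load sits in parallel with R_bot: R_bot‖R_L = (330 × 446) / (330 + 446) = 189.7 Ω.
V_out = 36.2 × 189.7 / (2760 + 189.7) = 36.2 × 189.7/2950 = 2.33 V.
(Unloaded it would have been 3.87 V.)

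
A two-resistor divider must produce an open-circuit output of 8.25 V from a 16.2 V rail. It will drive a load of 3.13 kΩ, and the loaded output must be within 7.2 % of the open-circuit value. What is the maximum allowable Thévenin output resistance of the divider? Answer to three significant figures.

Loading drop = R_th/(R_th + R_L) ≤ 0.0720, so R_th ≤ R_L · ε/(1−ε) = 3.13 kΩ × 0.0720/0.9280 = 243 Ω.

R_th ≤ 243 Ω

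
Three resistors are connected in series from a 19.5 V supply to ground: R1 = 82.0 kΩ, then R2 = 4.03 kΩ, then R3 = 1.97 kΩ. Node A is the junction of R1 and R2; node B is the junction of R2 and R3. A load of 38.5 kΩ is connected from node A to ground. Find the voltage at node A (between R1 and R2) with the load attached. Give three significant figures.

Below node A the series string R2+R3 = 6.000 kΩ sits in parallel with the 38.5 kΩ load: 5.191 kΩ.
V_A = 19.5 × 5.191/(82.0 + 5.191) = 1.16 V.

V ≈ 1.16 V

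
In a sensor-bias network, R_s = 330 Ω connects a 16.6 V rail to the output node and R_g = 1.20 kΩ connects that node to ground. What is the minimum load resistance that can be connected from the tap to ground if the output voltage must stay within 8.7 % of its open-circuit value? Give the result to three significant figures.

Output resistance R_th = R_s‖R_g = (330 × 1200)/1530 = 258.8 Ω.
The fractional drop is R_th/(R_th + R_L); requiring this ≤ 0.0870 gives R_L ≥ R_th(1/0.0870 − 1) = 258.8 × 10.49 = 2.72 kΩ.

R_L(min) ≈ 2.72 kΩ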